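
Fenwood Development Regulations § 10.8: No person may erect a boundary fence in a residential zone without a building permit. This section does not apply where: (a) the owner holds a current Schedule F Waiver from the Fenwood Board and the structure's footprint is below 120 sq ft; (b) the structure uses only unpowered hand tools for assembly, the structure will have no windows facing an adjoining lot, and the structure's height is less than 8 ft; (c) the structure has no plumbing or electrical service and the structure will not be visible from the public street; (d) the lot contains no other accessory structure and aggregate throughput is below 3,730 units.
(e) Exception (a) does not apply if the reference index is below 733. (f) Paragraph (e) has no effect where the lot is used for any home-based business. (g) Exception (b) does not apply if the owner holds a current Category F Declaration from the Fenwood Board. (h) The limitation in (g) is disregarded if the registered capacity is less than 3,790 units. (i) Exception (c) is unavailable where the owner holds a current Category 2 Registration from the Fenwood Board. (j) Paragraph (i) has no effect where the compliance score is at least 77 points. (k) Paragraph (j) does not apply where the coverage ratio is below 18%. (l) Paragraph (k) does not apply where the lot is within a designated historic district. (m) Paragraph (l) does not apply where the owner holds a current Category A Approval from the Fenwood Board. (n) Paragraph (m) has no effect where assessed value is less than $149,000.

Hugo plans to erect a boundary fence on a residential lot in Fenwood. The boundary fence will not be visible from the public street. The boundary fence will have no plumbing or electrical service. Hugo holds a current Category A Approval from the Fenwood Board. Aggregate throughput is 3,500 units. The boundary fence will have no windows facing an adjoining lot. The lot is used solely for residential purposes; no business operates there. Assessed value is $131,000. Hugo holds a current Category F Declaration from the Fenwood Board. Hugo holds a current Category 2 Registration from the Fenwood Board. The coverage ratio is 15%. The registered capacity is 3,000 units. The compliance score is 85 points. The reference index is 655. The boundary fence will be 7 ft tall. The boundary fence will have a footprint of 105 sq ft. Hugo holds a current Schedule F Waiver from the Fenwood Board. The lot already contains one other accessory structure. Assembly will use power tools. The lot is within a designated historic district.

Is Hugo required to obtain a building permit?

Exception (a): a current Schedule F Waiver is held; the structure's footprint is 105 sq ft, below the 120 sq ft limit — every condition holds. Turning to paragraphs (e)–(f): (e) is engaged — the reference index is 655, below the 733 limit. (f) is inapplicable (the lot is solely residential), so (e) stands. (a) is therefore removed.
Exception (b) requires that the structure uses only unpowered hand tools for assembly; but assembly uses power tools, so (b) is unavailable.
Exception (c)'s conditions are all satisfied: there is no plumbing or electrical service; the structure will not be visible from the street. Applying paragraphs (i)–(n): (i) would limit (c) — a current Category 2 Registration is held — but (j) sets (i) aside: (j) is triggered — the compliance score is 85 points, meeting the 77 points threshold. (k) is engaged (the coverage ratio is 15%, below the 18% limit), but yields to (l): (l) is engaged — the lot is in a historic district. (m) would limit (l) — a current Category A Approval is held — but (n) sets (m) aside: (n) operates against (m): assessed value is $131,000, less than the $149,000 limit. Exception (c) stands.
Exception (d) requires that the lot contains no other accessory structure; but the lot already has another accessory structure, so (d) is unavailable.

No — exception (c) applies; Hugo does not need a building permit.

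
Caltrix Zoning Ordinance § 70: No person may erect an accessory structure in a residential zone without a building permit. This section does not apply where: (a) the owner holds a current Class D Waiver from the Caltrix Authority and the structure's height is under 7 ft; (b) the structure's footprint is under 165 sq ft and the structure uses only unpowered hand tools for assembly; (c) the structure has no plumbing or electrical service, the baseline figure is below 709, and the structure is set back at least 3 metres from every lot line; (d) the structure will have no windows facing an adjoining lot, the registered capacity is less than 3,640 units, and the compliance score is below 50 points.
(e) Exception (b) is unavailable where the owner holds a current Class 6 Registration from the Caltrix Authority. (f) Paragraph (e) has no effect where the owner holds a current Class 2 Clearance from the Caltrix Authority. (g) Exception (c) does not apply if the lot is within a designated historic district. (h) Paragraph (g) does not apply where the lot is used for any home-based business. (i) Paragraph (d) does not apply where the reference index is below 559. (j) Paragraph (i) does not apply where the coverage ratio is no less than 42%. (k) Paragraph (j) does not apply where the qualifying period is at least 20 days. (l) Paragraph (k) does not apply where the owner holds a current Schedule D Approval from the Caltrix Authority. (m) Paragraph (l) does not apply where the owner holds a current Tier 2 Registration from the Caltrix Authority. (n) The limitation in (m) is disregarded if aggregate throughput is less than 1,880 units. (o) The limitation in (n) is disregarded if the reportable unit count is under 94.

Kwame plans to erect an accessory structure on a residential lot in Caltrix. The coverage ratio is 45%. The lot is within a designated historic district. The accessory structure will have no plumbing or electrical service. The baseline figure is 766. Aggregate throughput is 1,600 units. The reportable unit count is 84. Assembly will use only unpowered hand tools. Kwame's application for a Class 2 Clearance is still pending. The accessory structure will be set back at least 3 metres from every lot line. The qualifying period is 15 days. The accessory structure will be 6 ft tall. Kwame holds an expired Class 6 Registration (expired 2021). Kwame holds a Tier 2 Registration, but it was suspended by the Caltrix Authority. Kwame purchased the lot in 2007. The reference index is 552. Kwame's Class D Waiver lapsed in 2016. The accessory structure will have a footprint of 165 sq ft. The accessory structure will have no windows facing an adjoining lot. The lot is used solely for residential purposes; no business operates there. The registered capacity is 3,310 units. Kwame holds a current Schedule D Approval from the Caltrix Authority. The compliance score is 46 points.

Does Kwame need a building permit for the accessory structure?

No — exception (d) applies; Kwame does not need a building permit.

Exception (a) fails — no current Class D Waiver is held.
Exception (b) does not apply: the structure's footprint is 165 sq ft, not under 165 sq ft.
Exception (c) requires that the baseline figure is below 709; but the baseline figure is 766, not below 709, so (c) is unavailable.
Exception (d)'s conditions are all satisfied: no windows face an adjoining lot; the registered capacity is 3,310 units, less than the 3,640 units limit; the compliance score is 46 points, below the 50 points limit. Considering the limiting provisions: (i) would limit (d) — the reference index is 552, below the 559 limit — but (j) sets (i) aside: (j) operates against (i): the coverage ratio is 45%, meeting the 42% threshold. (k), which would lift (j), is not triggered — the qualifying period is 15 days, short of 20 days. So (d) applies.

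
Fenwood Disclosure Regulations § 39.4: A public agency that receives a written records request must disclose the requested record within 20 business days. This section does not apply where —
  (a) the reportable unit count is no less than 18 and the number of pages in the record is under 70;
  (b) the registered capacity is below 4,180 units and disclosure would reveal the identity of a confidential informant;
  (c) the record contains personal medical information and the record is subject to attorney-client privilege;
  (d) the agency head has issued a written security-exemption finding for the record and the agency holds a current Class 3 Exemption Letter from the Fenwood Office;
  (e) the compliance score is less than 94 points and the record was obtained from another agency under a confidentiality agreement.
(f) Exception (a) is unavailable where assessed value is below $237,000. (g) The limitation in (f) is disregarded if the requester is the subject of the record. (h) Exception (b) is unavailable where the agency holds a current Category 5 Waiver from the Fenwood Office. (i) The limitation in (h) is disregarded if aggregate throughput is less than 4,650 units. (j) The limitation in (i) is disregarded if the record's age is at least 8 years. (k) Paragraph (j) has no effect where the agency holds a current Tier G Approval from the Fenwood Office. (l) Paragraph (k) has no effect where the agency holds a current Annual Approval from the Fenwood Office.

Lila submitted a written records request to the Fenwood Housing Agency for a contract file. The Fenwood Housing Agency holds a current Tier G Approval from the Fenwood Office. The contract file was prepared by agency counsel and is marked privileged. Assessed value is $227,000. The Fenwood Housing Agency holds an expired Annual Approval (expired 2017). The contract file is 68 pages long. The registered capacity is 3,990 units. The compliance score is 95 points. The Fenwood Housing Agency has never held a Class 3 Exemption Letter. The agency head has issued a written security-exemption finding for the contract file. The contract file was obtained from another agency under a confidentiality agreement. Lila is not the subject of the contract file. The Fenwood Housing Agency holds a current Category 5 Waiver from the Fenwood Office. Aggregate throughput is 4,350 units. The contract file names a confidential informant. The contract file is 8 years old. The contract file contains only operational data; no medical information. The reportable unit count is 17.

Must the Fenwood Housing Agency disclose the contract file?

No — exception (b) applies; the Fenwood Housing Agency is not required to disclose the contract file.

Exception (a) does not apply: the reportable unit count is 17, short of 18.
Exception (b)'s conditions are all satisfied: the registered capacity is 3,990 units, below the 4,180 units limit; the contract file names a confidential informant. Considering the limiting provisions: (h) would limit (b) — a current Category 5 Waiver is held — but (i) sets (h) aside: (i) operates — aggregate throughput is 4,350 units, less than the 4,650 units limit. (j) would limit (i) — the record's age is 8 years, meeting the 8 years threshold — but (k) sets (j) aside: (k) is engaged — a current Tier G Approval is held. (l), which would lift (k), does not operate here — there is no Annual Approval in force. Exception (b) stands.
Exception (c) does not apply: the contract file contains only operational data.
Exception (d) fails — no current Class 3 Exemption Letter is held.
Exception (e) fails — the compliance score is 95 points, not less than 94 points.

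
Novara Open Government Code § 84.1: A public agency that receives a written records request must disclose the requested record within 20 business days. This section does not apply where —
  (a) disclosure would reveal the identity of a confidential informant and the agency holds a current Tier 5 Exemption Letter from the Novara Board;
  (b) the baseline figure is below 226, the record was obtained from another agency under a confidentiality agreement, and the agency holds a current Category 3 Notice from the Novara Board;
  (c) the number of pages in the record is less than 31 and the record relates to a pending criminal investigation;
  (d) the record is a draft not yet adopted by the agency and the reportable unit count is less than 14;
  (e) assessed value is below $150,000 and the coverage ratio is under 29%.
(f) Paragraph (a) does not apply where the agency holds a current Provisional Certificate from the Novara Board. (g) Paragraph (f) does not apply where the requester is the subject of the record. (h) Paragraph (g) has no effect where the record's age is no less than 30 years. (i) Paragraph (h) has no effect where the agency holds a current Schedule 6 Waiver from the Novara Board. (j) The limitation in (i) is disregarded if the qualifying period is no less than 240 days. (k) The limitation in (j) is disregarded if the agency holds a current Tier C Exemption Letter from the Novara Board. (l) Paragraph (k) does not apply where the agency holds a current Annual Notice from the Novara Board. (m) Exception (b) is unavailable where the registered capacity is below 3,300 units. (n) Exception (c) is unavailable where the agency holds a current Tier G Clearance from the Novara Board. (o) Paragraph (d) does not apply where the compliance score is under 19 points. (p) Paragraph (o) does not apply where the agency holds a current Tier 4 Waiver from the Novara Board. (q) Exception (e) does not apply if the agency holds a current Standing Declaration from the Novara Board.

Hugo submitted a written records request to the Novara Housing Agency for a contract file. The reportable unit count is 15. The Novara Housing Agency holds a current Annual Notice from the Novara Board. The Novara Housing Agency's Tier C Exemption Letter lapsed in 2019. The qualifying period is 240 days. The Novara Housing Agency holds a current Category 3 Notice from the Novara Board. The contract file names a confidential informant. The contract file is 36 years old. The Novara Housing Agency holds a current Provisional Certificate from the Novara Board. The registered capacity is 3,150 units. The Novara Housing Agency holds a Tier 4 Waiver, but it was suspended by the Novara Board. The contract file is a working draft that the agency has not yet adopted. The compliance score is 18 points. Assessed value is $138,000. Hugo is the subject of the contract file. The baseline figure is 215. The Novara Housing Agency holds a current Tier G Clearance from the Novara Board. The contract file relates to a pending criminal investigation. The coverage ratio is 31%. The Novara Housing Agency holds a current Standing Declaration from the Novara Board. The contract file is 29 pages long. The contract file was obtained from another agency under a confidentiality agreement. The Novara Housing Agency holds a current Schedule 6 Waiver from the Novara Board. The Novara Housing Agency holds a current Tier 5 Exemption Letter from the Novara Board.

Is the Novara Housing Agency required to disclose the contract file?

Exception (a) is satisfied on its face — the contract file names a confidential informant; a current Tier 5 Exemption Letter is held. But: (f) is engaged — a current Provisional Certificate is held. (g) would limit (f) — Hugo is the subject of the contract file — but (h) sets (g) aside: (h) operates against (g): the record's age is 36 years, meeting the 30 years threshold. (i) would limit (h) — a current Schedule 6 Waiver is held — but (j) sets (i) aside: (j) operates — the qualifying period is 240 days, meeting the 240 days threshold. (k), which would lift (j), does not operate here — the Tier C Exemption Letter is not current. Exception (a) does not apply.
Exception (b): the baseline figure is 215, below the 226 limit; the contract file was obtained under a confidentiality agreement; a current Category 3 Notice is held — every condition holds. But applying paragraph (m): (m) applies — the registered capacity is 3,150 units, below the 3,300 units limit. So (b) is unavailable.
Exception (c): the number of pages in the record is 29, less than the 31 limit; the contract file relates to a pending investigation — every condition holds. Turning to paragraph (n): (n) applies — a current Tier G Clearance is held. (c) is therefore removed.
Exception (d) requires that the reportable unit count is less than 14; but the reportable unit count is 15, not less than 14, so (d) is unavailable.
Exception (e) does not apply: the coverage ratio is 31%, not under 29%.
No exception applies. The general rule governs.

Yes — the Novara Housing Agency must disclose the contract file.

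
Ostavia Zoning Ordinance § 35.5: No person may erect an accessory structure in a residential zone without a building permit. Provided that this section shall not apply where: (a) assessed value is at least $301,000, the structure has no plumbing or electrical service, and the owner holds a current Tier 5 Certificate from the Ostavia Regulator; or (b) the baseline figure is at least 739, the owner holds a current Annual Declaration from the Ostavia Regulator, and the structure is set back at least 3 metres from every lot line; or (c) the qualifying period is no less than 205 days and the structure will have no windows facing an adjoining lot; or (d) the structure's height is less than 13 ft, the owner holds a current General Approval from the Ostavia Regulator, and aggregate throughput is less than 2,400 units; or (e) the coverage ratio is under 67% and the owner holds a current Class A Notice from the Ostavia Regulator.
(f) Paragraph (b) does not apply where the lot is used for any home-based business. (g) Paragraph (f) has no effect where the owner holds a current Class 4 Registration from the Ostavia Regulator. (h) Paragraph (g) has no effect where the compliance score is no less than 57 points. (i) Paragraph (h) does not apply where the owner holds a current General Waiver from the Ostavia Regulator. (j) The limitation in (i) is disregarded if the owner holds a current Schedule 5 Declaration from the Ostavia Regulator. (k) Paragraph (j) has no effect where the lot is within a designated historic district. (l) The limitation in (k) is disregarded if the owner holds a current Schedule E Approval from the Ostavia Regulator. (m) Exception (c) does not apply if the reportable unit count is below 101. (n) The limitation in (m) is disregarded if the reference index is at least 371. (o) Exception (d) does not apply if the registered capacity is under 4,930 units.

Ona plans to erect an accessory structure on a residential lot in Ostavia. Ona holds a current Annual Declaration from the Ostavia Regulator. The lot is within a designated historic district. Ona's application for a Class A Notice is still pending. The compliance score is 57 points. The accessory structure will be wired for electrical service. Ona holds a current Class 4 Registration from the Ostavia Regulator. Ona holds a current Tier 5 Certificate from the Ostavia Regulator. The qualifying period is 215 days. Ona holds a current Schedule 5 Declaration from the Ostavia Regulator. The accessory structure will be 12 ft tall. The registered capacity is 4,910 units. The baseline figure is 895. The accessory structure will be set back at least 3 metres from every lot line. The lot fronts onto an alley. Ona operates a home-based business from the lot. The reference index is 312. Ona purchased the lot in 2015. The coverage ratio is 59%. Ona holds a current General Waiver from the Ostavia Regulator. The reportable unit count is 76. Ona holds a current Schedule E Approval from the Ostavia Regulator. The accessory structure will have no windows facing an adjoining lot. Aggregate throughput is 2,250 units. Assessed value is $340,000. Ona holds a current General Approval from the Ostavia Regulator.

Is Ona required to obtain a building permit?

Yes — Ona must obtain a building permit.

Exception (a) requires that the structure has no plumbing or electrical service; but electrical service is planned, so (a) is unavailable.
Exception (b)'s conditions are all satisfied: the baseline figure is 895, meeting the 739 threshold; a current Annual Declaration is held; the setback is at least 3 m on every side. However, paragraphs (f)–(l) must be considered: (f) operates against (b): a home-based business operates on the lot. (g) would limit (f) — a current Class 4 Registration is held — but (h) sets (g) aside: (h) is engaged — the compliance score is 57 points, meeting the 57 points threshold. (i) operates (a current General Waiver is held), but is itself disapplied by (j): (j) operates against (i): a current Schedule 5 Declaration is held. (k) applies (the lot is in a historic district), but is set aside by (l): (l) operates — a current Schedule E Approval is held. So (b) is unavailable.
Exception (c) is satisfied on its face — the qualifying period is 215 days, meeting the 205 days threshold; no windows face an adjoining lot. However, paragraphs (m)–(n) must be considered: (m) operates against (c): the reportable unit count is 76, below the 101 limit. (n), which would lift (m), is inapplicable — the reference index is 312, short of 371. (c) is therefore removed.
Exception (d) is satisfied on its face — the structure's height is 12 ft, less than the 13 ft limit; a current General Approval is held; aggregate throughput is 2,250 units, less than the 2,400 units limit. But: (o) operates — the registered capacity is 4,910 units, under the 4,930 units limit. (d) is therefore removed.
Exception (e) does not apply: the Class A Notice is not current.
No exception applies. The general rule governs.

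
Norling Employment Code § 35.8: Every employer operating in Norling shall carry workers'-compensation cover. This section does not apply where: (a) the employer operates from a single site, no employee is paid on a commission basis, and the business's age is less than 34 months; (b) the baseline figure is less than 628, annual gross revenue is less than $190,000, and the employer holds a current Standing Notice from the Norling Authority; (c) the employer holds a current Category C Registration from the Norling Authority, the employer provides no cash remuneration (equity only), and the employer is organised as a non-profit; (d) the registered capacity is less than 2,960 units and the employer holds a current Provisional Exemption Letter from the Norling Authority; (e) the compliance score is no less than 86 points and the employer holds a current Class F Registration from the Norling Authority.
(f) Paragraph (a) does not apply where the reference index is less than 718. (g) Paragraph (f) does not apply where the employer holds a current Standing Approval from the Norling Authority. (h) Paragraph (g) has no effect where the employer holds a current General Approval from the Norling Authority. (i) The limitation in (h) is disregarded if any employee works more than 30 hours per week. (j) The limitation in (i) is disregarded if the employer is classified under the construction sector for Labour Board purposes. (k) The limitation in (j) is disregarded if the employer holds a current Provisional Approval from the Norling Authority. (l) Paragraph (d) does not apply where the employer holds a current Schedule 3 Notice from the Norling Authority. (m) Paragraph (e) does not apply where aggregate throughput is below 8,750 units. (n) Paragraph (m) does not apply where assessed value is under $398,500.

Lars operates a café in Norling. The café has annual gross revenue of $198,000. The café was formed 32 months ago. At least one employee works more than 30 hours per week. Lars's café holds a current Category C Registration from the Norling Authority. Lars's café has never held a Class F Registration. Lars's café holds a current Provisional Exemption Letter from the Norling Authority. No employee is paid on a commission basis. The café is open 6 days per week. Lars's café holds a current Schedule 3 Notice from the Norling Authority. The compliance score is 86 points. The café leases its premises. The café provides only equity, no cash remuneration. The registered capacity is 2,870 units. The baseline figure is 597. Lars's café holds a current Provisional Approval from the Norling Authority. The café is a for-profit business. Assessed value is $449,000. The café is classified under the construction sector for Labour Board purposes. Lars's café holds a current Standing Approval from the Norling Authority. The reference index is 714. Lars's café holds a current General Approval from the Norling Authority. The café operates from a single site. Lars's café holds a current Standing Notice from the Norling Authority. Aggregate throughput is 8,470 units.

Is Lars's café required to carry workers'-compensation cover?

No — exception (a) applies; Lars's café is not required to carry workers'-compensation cover.

All of (a)'s requirements are met (the employer operates from a single site; no employee is paid on commission; the business's age is 32 months, less than the 34 months limit). Under paragraphs (f)–(k): (f) is engaged (the reference index is 714, less than the 718 limit), but is displaced by (g): (g) applies — a current Standing Approval is held. (h) would limit (g) — a current General Approval is held — but (i) sets (h) aside: (i) operates against (h): at least one employee exceeds 30 hours/week. (j) would limit (i) — the café is classified under the construction sector — but (k) sets (j) aside: (k) is triggered — a current Provisional Approval is held. So (a) applies.
Exception (b) requires that annual gross revenue is less than $190,000; but annual gross revenue is $198,000, not less than $190,000, so (b) is unavailable.
Exception (c) does not apply: the employer is for-profit.
Exception (d)'s conditions are all satisfied: the registered capacity is 2,870 units, less than the 2,960 units limit; a current Provisional Exemption Letter is held. But applying paragraph (l): (l) operates against (d): a current Schedule 3 Notice is held. So (d) is unavailable.
Exception (e) does not apply: the Class F Registration is not current.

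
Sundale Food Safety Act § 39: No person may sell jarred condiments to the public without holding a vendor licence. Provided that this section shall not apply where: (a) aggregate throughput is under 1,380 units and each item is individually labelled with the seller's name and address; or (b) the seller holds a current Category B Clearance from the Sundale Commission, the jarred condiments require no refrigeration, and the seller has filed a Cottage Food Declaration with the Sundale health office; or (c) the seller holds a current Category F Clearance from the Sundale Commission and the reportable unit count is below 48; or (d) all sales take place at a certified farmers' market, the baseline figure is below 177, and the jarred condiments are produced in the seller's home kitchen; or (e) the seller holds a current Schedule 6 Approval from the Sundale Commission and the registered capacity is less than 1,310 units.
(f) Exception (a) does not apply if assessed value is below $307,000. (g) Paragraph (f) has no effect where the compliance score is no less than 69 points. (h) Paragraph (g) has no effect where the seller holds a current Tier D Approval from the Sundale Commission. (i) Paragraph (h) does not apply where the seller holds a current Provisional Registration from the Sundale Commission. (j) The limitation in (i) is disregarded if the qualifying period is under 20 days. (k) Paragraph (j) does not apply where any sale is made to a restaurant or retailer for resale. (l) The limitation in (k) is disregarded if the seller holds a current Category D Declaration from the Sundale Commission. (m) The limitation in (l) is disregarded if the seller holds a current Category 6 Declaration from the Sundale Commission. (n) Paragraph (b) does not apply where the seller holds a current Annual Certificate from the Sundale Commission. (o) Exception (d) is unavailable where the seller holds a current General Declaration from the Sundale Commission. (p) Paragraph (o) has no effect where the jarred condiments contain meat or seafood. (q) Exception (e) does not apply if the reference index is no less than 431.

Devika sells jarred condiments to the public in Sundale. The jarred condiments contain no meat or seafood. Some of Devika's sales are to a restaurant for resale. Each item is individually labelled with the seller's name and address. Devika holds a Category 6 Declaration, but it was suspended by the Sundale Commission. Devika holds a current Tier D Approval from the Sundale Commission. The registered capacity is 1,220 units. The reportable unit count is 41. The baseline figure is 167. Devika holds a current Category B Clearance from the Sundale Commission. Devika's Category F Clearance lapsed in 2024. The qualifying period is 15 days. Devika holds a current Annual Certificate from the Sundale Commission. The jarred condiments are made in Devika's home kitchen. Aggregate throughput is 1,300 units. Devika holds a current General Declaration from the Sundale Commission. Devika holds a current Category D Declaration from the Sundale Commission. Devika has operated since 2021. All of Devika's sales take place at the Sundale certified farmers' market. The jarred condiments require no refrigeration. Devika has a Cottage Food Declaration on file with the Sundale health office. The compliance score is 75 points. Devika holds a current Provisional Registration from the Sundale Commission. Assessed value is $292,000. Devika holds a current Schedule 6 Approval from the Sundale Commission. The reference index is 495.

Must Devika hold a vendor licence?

All of (a)'s requirements are met (aggregate throughput is 1,300 units, under the 1,380 units limit; items are individually labelled). But applying paragraphs (f)–(m): (f) operates against (a): assessed value is $292,000, below the $307,000 limit. (g) would limit (f) — the compliance score is 75 points, meeting the 69 points threshold — but (h) sets (g) aside: (h) is triggered — a current Tier D Approval is held. (i) would limit (h) — a current Provisional Registration is held — but (j) sets (i) aside: (j) is triggered — the qualifying period is 15 days, under the 20 days limit. (k) would limit (j) — some sales are to a restaurant for resale — but (l) sets (k) aside: (l) operates against (k): a current Category D Declaration is held. (m) is inapplicable (the Category 6 Declaration is not current), so (l) stands. Exception (a) does not apply.
All of (b)'s requirements are met (a current Category B Clearance is held; the jarred condiments are shelf-stable; a Cottage Food Declaration is on file). However, paragraph (n) must be considered: (n) is engaged — a current Annual Certificate is held. Exception (b) does not apply.
Exception (c) requires that the seller holds a current Category F Clearance from the Sundale Commission; but no current Category F Clearance is held, so (c) is unavailable.
All of (d)'s requirements are met (all sales are at a certified farmers' market; the baseline figure is 167, below the 177 limit; the jarred condiments are home-kitchen produced). Turning to paragraphs (o)–(p): (o) operates against (d): a current General Declaration is held. (p), which would lift (o), is not triggered — the jarred condiments contain no meat or seafood. (d) is therefore removed.
Exception (e) is satisfied on its face — a current Schedule 6 Approval is held; the registered capacity is 1,220 units, less than the 1,310 units limit. But: (q) operates against (e): the reference index is 495, meeting the 431 threshold. So (e) is unavailable.
Every exception is unavailable, so the rule governs.

Yes — Devika must hold a vendor licence.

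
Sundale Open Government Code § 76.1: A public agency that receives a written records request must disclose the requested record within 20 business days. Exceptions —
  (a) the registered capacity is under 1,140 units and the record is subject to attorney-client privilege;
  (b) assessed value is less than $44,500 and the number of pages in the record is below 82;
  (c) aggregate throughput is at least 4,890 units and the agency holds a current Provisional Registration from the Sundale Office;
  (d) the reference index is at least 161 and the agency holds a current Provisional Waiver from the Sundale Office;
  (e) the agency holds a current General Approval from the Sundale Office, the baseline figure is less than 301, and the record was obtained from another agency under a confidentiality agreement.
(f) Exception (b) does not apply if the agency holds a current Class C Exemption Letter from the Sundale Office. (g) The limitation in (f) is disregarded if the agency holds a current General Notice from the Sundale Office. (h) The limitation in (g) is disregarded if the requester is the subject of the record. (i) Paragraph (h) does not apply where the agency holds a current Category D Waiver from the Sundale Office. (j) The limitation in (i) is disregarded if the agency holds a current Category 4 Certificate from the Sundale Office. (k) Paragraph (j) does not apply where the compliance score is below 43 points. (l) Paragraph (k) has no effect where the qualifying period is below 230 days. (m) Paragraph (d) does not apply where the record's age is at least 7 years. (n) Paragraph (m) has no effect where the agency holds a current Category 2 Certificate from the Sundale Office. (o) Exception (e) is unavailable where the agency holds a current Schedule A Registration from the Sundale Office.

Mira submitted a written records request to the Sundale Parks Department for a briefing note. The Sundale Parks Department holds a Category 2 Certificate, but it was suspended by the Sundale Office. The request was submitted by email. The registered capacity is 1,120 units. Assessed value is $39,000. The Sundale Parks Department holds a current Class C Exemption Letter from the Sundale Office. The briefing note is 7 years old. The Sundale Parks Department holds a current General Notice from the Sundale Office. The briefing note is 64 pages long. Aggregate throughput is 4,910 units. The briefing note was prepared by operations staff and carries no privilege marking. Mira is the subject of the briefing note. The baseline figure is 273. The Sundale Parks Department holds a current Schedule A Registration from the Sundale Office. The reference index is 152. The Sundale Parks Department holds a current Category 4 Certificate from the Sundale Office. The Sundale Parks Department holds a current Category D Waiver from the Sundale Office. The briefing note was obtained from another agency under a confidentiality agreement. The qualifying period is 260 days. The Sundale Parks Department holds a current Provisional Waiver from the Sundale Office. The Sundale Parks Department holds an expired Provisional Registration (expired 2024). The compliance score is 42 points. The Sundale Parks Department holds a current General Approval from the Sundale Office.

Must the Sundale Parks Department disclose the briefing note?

No — exception (b) applies; the Sundale Parks Department is not required to disclose the briefing note.

Exception (a) fails — the briefing note carries no privilege marking.
Exception (b): assessed value is $39,000, less than the $44,500 limit; the number of pages in the record is 64, below the 82 limit — every condition holds. Applying paragraphs (f)–(l): (f) is triggered (a current Class C Exemption Letter is held), but is itself disapplied by (g): (g) operates against (f): a current General Notice is held. (h) would limit (g) — Mira is the subject of the briefing note — but (i) sets (h) aside: (i) applies — a current Category D Waiver is held. (j) is engaged (a current Category 4 Certificate is held), but is set aside by (k): (k) operates — the compliance score is 42 points, below the 43 points limit. (l) is not triggered (the qualifying period is 260 days, not below 230 days), so (k) stands. Exception (b) stands.
Exception (c) fails — the Provisional Registration is not current.
Exception (d) requires that the reference index is at least 161; but the reference index is 152, short of 161, so (d) is unavailable.
Exception (e) is satisfied on its face — a current General Approval is held; the baseline figure is 273, less than the 301 limit; the briefing note was obtained under a confidentiality agreement. But applying paragraph (o): (o) operates against (e): a current Schedule A Registration is held. So (e) is unavailable.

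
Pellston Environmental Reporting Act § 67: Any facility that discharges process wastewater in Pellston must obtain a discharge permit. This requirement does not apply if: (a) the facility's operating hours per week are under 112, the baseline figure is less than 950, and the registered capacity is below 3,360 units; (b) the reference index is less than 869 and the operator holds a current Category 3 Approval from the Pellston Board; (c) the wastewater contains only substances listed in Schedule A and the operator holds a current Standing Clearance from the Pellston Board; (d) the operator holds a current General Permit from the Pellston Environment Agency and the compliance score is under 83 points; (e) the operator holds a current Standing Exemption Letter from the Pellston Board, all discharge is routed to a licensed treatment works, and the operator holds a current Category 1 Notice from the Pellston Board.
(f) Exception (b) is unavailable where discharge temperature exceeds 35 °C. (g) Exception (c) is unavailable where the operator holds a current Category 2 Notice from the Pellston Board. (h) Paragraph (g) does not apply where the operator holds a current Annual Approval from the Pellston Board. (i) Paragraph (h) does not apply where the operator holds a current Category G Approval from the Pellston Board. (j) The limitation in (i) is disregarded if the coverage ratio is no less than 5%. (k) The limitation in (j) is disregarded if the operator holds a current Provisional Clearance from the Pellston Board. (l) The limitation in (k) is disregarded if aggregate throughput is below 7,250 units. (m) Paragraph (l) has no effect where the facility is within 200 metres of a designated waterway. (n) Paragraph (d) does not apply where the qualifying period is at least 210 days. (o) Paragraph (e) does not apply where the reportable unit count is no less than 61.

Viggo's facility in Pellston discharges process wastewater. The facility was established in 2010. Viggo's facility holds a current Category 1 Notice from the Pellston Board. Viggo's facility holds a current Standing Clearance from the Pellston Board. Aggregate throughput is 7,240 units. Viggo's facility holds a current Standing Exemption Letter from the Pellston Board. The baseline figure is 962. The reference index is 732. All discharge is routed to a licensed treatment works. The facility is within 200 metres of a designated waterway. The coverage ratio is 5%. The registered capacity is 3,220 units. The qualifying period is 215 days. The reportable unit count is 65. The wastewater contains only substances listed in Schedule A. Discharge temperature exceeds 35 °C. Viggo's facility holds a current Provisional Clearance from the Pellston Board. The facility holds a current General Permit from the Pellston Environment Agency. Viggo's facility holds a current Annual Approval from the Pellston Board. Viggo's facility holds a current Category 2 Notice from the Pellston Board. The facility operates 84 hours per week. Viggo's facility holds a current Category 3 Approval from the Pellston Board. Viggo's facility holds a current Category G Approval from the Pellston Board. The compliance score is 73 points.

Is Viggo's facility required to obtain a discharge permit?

Yes — Viggo's facility must obtain a discharge permit.

Exception (a) fails — the baseline figure is 962, not less than 950.
Exception (b) is satisfied on its face — the reference index is 732, less than the 869 limit; a current Category 3 Approval is held. Turning to paragraph (f): (f) operates against (b): discharge temperature exceeds 35 °C. Exception (b) does not apply.
Exception (c)'s conditions are all satisfied: the wastewater is Schedule-A-only; a current Standing Clearance is held. However, paragraphs (g)–(m) must be considered: (g) operates — a current Category 2 Notice is held. (h) applies (a current Annual Approval is held), but is displaced by (i): (i) applies — a current Category G Approval is held. (j) applies (the coverage ratio is 5%, meeting the 5% threshold), but is itself disapplied by (k): (k) operates — a current Provisional Clearance is held. (l) is triggered (aggregate throughput is 7,240 units, below the 7,250 units limit), but yields to (m): (m) applies — the facility is within 200 m of a designated waterway. Exception (c) does not apply.
Exception (d)'s conditions are all satisfied: a current General Permit is held; the compliance score is 73 points, under the 83 points limit. But applying paragraph (n): (n) applies — the qualifying period is 215 days, meeting the 210 days threshold. Exception (d) does not apply.
Exception (e) is satisfied on its face — a current Standing Exemption Letter is held; discharge is routed to a licensed treatment works; a current Category 1 Notice is held. But: (o) operates against (e): the reportable unit count is 65, meeting the 61 threshold. So (e) is unavailable.
No exception applies. The general rule governs.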